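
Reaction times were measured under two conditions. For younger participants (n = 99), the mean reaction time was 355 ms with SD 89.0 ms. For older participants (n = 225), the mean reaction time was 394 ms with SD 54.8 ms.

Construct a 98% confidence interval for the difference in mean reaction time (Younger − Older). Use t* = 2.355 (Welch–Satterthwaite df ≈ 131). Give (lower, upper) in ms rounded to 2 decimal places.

SE₁ = s₁/√n₁ = 89.0/√99 = 8.9448; SE₂ = 54.8/√225 = 3.6533.
Independent samples, unequal variances: SE_diff = √(SE₁² + SE₂²) = √(80.00944704 + 13.34660089) = 9.6621.
t* = 2.355, so margin of error = 2.355 × 9.6621 = 22.7542.
Difference in means = 355 − 394 = -39.0000.
-39.0000 ± 22.7542 → (-61.75, -16.25).

(-61.75, -16.25)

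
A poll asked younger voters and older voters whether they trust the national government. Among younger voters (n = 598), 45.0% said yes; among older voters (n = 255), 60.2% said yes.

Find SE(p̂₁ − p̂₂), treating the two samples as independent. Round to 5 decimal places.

Each SE is √(p̂(1−p̂)/n): √(0.4500·0.5500/598) = 0.02034 and √(0.6020·0.3980/255) = 0.03065.
SE(p̂₁ − p̂₂) = √(SE₁² + SE₂²) = √(0.0004137156 + 0.0009394225) = 0.03679, since the two samples are independent.

0.03679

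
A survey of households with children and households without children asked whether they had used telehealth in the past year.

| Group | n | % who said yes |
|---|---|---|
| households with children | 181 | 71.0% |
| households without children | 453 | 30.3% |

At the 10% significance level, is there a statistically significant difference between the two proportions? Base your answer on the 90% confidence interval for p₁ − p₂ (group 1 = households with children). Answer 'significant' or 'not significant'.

The two standard errors are √(0.7100×0.2900/181) = 0.03373 and √(0.3030×0.6970/453) = 0.02159.
Because the samples are independent, SE_diff = √(0.03373² + 0.02159²) = 0.04005.
Using z* = 1.645 for 90%, ME = 1.645 × 0.04005 = 0.06588.
p̂₁ − p̂₂ = 0.4070; interval 0.4070 ± 0.06588 gives (0.34112, 0.47288).
The interval (0.34112, 0.47288) does not contain 0, so the difference is significant.

significant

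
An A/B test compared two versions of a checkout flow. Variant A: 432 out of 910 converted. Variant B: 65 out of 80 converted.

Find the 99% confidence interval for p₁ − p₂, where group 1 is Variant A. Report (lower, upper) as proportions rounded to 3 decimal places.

First, p̂₁ = 432/910 = 0.4747; p̂₂ = 65/80 = 0.8125.
The two standard errors are √(0.4747×0.5253/910) = 0.01655 and √(0.8125×0.1875/80) = 0.04364.
Because the samples are independent, SE_diff = √(0.01655² + 0.04364²) = 0.04667.
Using z* = 2.576 for 99%, ME = 2.576 × 0.04667 = 0.12022.
p̂₁ − p̂₂ = -0.3378; interval -0.3378 ± 0.12022 gives (-0.458, -0.218).

(-0.458, -0.218)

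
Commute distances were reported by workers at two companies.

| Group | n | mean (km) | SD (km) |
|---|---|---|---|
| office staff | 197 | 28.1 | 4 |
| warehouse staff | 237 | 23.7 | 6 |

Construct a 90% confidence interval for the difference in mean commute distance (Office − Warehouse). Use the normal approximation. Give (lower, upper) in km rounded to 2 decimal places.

(3.61, 5.19)

SE₁ = s₁/√n₁ = 4/√197 = 0.2850; SE₂ = 6/√237 = 0.3897.
Independent samples, unequal variances: SE_diff = √(SE₁² + SE₂²) = √(0.081225 + 0.15186609) = 0.4828.
z* = 1.645, so margin of error = 1.645 × 0.4828 = 0.7942.
Difference in means = 28.1 − 23.7 = 4.4000.
4.4000 ± 0.7942 → (3.61, 5.19).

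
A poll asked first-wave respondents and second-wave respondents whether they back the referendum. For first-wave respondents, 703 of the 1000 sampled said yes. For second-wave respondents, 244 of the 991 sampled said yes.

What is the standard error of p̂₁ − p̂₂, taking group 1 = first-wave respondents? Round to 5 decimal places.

First, p̂₁ = 703/1000 = 0.7030; p̂₂ = 244/991 = 0.2462.
The two standard errors are √(0.7030×0.2970/1000) = 0.01445 and √(0.2462×0.7538/991) = 0.01368.
Because the samples are independent, SE_diff = √(0.01445² + 0.01368²) = 0.01990.

0.01990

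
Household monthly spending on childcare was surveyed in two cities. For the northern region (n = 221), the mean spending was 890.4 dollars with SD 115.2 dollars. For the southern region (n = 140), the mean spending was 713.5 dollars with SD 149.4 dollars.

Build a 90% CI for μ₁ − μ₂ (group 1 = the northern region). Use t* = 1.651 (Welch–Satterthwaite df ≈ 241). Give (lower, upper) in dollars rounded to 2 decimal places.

Standard errors of each mean: 115.2/√221 = 7.7492 and 149.4/√140 = 12.6266.
SE(x̄₁ − x̄₂) = √(7.7492² + 12.6266²) = 14.8149 for independent samples with unequal variances.
With t* = 1.651, the margin is 1.651 × 14.8149 = 24.4594.
x̄₁ − x̄₂ = 890.4 − 713.5 = 176.9000; the interval is 176.9000 ± 24.4594 = (152.44, 201.36).

(152.44, 201.36)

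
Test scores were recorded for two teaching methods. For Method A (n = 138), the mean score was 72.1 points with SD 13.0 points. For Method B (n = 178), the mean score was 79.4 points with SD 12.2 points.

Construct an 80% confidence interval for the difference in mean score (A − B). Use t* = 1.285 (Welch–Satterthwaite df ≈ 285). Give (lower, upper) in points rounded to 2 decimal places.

Per-group SEs: s₁/√n₁ = 13.0/√138 = 1.1066, s₂/√n₂ = 12.2/√178 = 0.9144.
Unpooled SE of the difference: √(1.22456356 + 0.83612736) = 1.4355.
Margin of error = t* · SE = 1.285 × 1.4355 = 1.8446.
x̄₁ − x̄₂ = 72.1 − 79.4 = -7.3000.
CI: -7.3000 ± 1.8446 = (-9.14, -5.46).

(-9.14, -5.46)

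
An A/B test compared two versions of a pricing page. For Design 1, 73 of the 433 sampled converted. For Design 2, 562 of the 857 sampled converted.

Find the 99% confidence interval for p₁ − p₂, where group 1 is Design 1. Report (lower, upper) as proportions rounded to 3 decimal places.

(-0.550, -0.425)

First, p̂₁ = 73/433 = 0.1686; p̂₂ = 562/857 = 0.6558.
The two standard errors are √(0.1686×0.8314/433) = 0.01799 and √(0.6558×0.3442/857) = 0.01623.
Because the samples are independent, SE_diff = √(0.01799² + 0.01623²) = 0.02423.
Using z* = 2.576 for 99%, ME = 2.576 × 0.02423 = 0.06242.
p̂₁ − p̂₂ = -0.4872; interval -0.4872 ± 0.06242 gives (-0.550, -0.425).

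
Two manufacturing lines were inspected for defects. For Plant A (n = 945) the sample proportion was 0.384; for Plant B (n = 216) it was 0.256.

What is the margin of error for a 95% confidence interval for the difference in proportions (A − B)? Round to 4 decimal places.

SE₁ = √(p̂₁(1−p̂₁)/n₁) = √(0.3840·0.6160/945) = 0.01582; SE₂ = √(0.2560·0.7440/216) = 0.02969.
Independent samples: SE of the difference = √(SE₁² + SE₂²) = √(0.0002502724 + 0.0008814961) = 0.03364.
z* for 95% confidence is 1.960, so the margin of error is 1.960 × 0.03364 = 0.06593.

0.0659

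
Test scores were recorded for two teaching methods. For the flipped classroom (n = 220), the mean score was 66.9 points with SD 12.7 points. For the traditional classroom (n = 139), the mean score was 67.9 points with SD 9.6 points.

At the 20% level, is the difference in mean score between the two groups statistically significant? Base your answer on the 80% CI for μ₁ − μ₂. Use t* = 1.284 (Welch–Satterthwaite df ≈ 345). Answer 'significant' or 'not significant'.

Per-group SEs: s₁/√n₁ = 12.7/√220 = 0.8562, s₂/√n₂ = 9.6/√139 = 0.8143.
Unpooled SE of the difference: √(0.73307844 + 0.66308449) = 1.1816.
Margin of error = t* · SE = 1.284 × 1.1816 = 1.5172.
x̄₁ − x̄₂ = 66.9 − 67.9 = -1.0000.
CI: -1.0000 ± 1.5172 = (-2.5172, 0.5172).
The interval (-2.5172, 0.5172) contains 0, so the difference is not significant.

not significant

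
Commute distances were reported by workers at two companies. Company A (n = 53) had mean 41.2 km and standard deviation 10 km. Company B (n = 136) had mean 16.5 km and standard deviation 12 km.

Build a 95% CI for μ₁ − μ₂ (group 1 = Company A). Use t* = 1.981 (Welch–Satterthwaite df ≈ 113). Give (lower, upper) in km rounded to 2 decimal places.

(21.30, 28.10)

SE₁ = s₁/√n₁ = 10/√53 = 1.3736; SE₂ = 12/√136 = 1.0290.
Independent samples, unequal variances: SE_diff = √(SE₁² + SE₂²) = √(1.88677696 + 1.058841) = 1.7163.
t* = 1.981, so margin of error = 1.981 × 1.7163 = 3.4000.
Difference in means = 41.2 − 16.5 = 24.7000.
24.7000 ± 3.4000 → (21.30, 28.10).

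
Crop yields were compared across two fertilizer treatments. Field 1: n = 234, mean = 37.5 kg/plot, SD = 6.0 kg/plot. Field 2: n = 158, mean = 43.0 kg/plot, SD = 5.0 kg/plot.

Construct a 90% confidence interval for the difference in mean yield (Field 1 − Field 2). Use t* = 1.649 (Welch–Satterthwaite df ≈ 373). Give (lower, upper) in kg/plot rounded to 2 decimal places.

Per-group SEs: s₁/√n₁ = 6.0/√234 = 0.3922, s₂/√n₂ = 5.0/√158 = 0.3978.
Unpooled SE of the difference: √(0.15382084 + 0.15824484) = 0.5586.
Margin of error = t* · SE = 1.649 × 0.5586 = 0.9211.
x̄₁ − x̄₂ = 37.5 − 43.0 = -5.5000.
CI: -5.5000 ± 0.9211 = (-6.42, -4.58).

(-6.42, -4.58)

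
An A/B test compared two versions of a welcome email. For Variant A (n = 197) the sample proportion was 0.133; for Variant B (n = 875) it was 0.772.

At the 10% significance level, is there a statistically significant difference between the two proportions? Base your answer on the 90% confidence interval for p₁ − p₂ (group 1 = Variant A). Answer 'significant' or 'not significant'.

significant

SE₁ = √(p̂₁(1−p̂₁)/n₁) = √(0.1330·0.8670/197) = 0.02419; SE₂ = √(0.7720·0.2280/875) = 0.01418.
Independent samples: SE of the difference = √(SE₁² + SE₂²) = √(0.0005851561 + 0.0002010724) = 0.02804.
z* for 90% confidence is 1.645, so the margin of error is 1.645 × 0.02804 = 0.04613.
Point estimate p̂₁ − p̂₂ = 0.1330 − 0.7720 = -0.6390.
-0.6390 ± 0.04613 → (-0.68513, -0.59287).
The interval (-0.68513, -0.59287) does not contain 0, so the difference is significant.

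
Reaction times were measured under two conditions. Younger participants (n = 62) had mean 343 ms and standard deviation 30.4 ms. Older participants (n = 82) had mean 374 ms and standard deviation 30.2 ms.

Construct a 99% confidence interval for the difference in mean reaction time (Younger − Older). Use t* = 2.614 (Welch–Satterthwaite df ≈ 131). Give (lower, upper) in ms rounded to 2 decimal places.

Per-group SEs: s₁/√n₁ = 30.4/√62 = 3.8608, s₂/√n₂ = 30.2/√82 = 3.3350.
Unpooled SE of the difference: √(14.90577664 + 11.122225) = 5.1018.
Margin of error = t* · SE = 2.614 × 5.1018 = 13.3361.
x̄₁ − x̄₂ = 343 − 374 = -31.0000.
CI: -31.0000 ± 13.3361 = (-44.34, -17.66).

(-44.34, -17.66)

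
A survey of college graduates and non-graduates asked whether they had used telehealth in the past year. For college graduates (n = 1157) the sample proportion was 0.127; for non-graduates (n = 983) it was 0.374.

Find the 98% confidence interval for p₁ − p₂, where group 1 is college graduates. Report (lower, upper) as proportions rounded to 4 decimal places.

(-0.2895, -0.2045)

Each SE is √(p̂(1−p̂)/n): √(0.1270·0.8730/1157) = 0.00979 and √(0.3740·0.6260/983) = 0.01543.
SE(p̂₁ − p̂₂) = √(SE₁² + SE₂²) = √(0.0000958441 + 0.0002380849) = 0.01827, since the two samples are independent.
At 98% confidence z* = 2.326; margin = 2.326 × 0.01827 = 0.04250.
The difference is 0.1270 − 0.3740 = -0.2470, so the interval is -0.2470 ± 0.04250 = (-0.2895, -0.2045).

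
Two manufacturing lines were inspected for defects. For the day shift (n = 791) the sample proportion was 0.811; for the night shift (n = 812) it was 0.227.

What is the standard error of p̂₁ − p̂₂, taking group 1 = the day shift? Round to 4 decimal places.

0.0202

Each SE is √(p̂(1−p̂)/n): √(0.8110·0.1890/791) = 0.01392 and √(0.2270·0.7730/812) = 0.01470.
SE(p̂₁ − p̂₂) = √(SE₁² + SE₂²) = √(0.0001937664 + 0.00021609) = 0.02024, since the two samples are independent.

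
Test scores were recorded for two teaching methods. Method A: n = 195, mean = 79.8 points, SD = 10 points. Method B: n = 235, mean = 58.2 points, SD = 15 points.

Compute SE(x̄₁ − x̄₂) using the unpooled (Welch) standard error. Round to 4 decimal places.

1.2125

Per-group SEs: s₁/√n₁ = 10/√195 = 0.7161, s₂/√n₂ = 15/√235 = 0.9785.
Unpooled SE of the difference: √(0.51279921 + 0.95746225) = 1.2125.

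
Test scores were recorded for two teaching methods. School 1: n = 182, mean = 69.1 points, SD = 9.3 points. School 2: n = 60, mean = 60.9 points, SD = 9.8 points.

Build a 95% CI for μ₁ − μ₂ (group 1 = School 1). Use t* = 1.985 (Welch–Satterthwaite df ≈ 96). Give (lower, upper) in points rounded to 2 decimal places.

Per-group SEs: s₁/√n₁ = 9.3/√182 = 0.6894, s₂/√n₂ = 9.8/√60 = 1.2652.
Unpooled SE of the difference: √(0.47527236 + 1.60073104) = 1.4408.
Margin of error = t* · SE = 1.985 × 1.4408 = 2.8600.
x̄₁ − x̄₂ = 69.1 − 60.9 = 8.2000.
CI: 8.2000 ± 2.8600 = (5.34, 11.06).

(5.34, 11.06)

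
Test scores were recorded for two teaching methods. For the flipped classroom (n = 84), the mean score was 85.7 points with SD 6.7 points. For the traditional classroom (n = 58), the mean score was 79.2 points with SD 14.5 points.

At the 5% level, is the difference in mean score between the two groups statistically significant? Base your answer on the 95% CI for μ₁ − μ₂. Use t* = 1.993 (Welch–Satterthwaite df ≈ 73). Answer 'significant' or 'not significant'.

Standard errors of each mean: 6.7/√84 = 0.7310 and 14.5/√58 = 1.9039.
SE(x̄₁ − x̄₂) = √(0.7310² + 1.9039²) = 2.0394 for independent samples with unequal variances.
With t* = 1.993, the margin is 1.993 × 2.0394 = 4.0645.
x̄₁ − x̄₂ = 85.7 − 79.2 = 6.5000; the interval is 6.5000 ± 4.0645 = (2.4355, 10.5645).
The interval (2.4355, 10.5645) does not contain 0, so the difference is significant.

significant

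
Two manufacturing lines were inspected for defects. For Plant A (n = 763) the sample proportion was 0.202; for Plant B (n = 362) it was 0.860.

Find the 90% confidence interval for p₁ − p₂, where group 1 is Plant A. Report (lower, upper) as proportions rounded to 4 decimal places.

Each SE is √(p̂(1−p̂)/n): √(0.2020·0.7980/763) = 0.01453 and √(0.8600·0.1400/362) = 0.01824.
SE(p̂₁ − p̂₂) = √(SE₁² + SE₂²) = √(0.0002111209 + 0.0003326976) = 0.02332, since the two samples are independent.
At 90% confidence z* = 1.645; margin = 1.645 × 0.02332 = 0.03836.
The difference is 0.2020 − 0.8600 = -0.6580, so the interval is -0.6580 ± 0.03836 = (-0.6964, -0.6196).

(-0.6964, -0.6196)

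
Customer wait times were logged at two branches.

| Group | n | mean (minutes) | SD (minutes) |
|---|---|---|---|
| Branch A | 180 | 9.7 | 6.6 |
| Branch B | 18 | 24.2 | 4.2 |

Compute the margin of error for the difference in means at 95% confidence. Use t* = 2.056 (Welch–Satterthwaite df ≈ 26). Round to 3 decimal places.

2.273

Per-group SEs: s₁/√n₁ = 6.6/√180 = 0.4919, s₂/√n₂ = 4.2/√18 = 0.9899.
Unpooled SE of the difference: √(0.24196561 + 0.97990201) = 1.1054.
Margin of error = t* · SE = 2.056 × 1.1054 = 2.2727.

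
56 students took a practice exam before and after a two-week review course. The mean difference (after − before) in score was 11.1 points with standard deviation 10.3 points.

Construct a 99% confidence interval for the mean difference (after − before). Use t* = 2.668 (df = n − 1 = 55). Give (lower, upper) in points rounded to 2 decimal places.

(7.43, 14.77)

Paired design: SE = s_d/√n = 10.3/√56 = 1.3764.
t* = 2.668; margin of error = 2.668 × 1.3764 = 3.6722.
11.1 ± 3.6722 → (7.43, 14.77).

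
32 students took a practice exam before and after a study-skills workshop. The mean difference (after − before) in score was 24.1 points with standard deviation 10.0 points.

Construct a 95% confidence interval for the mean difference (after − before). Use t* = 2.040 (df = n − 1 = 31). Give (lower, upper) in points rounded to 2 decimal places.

This is a matched-pairs design, so SE = s_d/√n = 10.0/√32 = 1.7678.
Margin = 2.040 × 1.7678 = 3.6063; the interval is 24.1 ± 3.6063 = (20.49, 27.71).

(20.49, 27.71)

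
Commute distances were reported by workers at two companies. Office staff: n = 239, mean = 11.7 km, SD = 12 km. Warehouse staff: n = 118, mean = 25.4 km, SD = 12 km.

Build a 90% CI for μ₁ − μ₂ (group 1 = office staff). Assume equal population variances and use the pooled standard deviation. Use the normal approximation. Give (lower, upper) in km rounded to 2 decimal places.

(-15.92, -11.48)

s_p = √[((n₁−1)s₁² + (n₂−1)s₂²)/(n₁+n₂−2)] = √[(238·12² + 117·12²)/355] = 12.0000.
SE = 12.0000·√(1/239 + 1/118) = 1.3501.
With z* = 1.645, margin = 1.645 × 1.3501 = 2.2209.
x̄₁ − x̄₂ = 11.7 − 25.4 = -13.7000; interval -13.7000 ± 2.2209 = (-15.92, -11.48).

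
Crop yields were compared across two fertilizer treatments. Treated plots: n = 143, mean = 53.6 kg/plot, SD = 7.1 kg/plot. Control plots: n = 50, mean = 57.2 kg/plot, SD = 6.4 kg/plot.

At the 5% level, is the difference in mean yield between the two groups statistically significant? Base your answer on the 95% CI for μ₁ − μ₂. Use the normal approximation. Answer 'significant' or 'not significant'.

Standard errors of each mean: 7.1/√143 = 0.5937 and 6.4/√50 = 0.9051.
SE(x̄₁ − x̄₂) = √(0.5937² + 0.9051²) = 1.0824 for independent samples with unequal variances.
With z* = 1.960, the margin is 1.960 × 1.0824 = 2.1215.
x̄₁ − x̄₂ = 53.6 − 57.2 = -3.6000; the interval is -3.6000 ± 2.1215 = (-5.7215, -1.4785).
The interval (-5.7215, -1.4785) does not contain 0, so the difference is significant.

significant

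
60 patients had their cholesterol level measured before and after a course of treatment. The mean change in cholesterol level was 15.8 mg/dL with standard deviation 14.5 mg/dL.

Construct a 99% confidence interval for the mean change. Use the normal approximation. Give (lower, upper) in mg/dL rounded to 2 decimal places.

This is a matched-pairs design, so SE = s_d/√n = 14.5/√60 = 1.8719.
Margin = 2.576 × 1.8719 = 4.8220; the interval is 15.8 ± 4.8220 = (10.98, 20.62).

(10.98, 20.62)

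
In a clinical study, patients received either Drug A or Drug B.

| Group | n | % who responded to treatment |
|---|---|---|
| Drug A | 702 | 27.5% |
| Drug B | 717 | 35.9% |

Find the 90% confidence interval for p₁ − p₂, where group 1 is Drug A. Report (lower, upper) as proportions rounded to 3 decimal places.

(-0.124, -0.044)

The two standard errors are √(0.2750×0.7250/702) = 0.01685 and √(0.3590×0.6410/717) = 0.01791.
Because the samples are independent, SE_diff = √(0.01685² + 0.01791²) = 0.02459.
Using z* = 1.645 for 90%, ME = 1.645 × 0.02459 = 0.04045.
p̂₁ − p̂₂ = -0.0840; interval -0.0840 ± 0.04045 gives (-0.124, -0.044).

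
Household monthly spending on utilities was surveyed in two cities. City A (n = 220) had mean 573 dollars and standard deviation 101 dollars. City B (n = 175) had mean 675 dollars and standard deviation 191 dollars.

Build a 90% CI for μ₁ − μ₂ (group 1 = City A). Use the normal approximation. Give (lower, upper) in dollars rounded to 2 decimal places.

Per-group SEs: s₁/√n₁ = 101/√220 = 6.8094, s₂/√n₂ = 191/√175 = 14.4382.
Unpooled SE of the difference: √(46.36792836 + 208.46161924) = 15.9634.
Margin of error = z* · SE = 1.645 × 15.9634 = 26.2598.
x̄₁ − x̄₂ = 573 − 675 = -102.0000.
CI: -102.0000 ± 26.2598 = (-128.26, -75.74).

(-128.26, -75.74)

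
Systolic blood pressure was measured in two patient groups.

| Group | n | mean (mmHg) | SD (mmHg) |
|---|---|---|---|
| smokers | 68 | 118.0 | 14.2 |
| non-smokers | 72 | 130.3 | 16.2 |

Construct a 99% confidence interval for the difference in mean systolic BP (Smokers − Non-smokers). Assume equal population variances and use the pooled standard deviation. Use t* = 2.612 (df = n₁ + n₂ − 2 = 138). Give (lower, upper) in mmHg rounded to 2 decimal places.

(-19.04, -5.56)

Pooled variance s_p² = [67·14.2² + 71·16.2²] / (68+72−2) = 232.9212, so s_p = 15.2618.
SE_diff = s_p·√(1/n₁ + 1/n₂) = 15.2618·√(1/68 + 1/72) = 2.5808.
t* = 2.612; margin = 2.612 × 2.5808 = 6.7410.
Difference = 118.0 − 130.3 = -12.3000.
-12.3000 ± 6.7410 → (-19.04, -5.56).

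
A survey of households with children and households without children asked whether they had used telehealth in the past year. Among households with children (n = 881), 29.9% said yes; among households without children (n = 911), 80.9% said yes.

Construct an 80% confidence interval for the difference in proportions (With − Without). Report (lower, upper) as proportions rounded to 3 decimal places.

(-0.536, -0.484)

The two standard errors are √(0.2990×0.7010/881) = 0.01542 and √(0.8090×0.1910/911) = 0.01302.
Because the samples are independent, SE_diff = √(0.01542² + 0.01302²) = 0.02018.
Using z* = 1.282 for 80%, ME = 1.282 × 0.02018 = 0.02587.
p̂₁ − p̂₂ = -0.5100; interval -0.5100 ± 0.02587 gives (-0.536, -0.484).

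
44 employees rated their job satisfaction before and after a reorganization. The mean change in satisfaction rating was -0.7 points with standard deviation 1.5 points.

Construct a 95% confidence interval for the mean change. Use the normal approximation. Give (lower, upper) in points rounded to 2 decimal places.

This is a matched-pairs design, so SE = s_d/√n = 1.5/√44 = 0.2261.
Margin = 1.960 × 0.2261 = 0.4432; the interval is -0.7 ± 0.4432 = (-1.14, -0.26).

(-1.14, -0.26)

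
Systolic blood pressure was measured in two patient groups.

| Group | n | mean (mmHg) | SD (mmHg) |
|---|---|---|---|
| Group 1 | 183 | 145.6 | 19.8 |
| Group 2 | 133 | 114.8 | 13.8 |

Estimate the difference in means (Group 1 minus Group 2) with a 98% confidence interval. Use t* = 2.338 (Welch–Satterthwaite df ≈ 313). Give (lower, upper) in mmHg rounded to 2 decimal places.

(26.38, 35.22)

Standard errors of each mean: 19.8/√183 = 1.4637 and 13.8/√133 = 1.1966.
SE(x̄₁ − x̄₂) = √(1.4637² + 1.1966²) = 1.8906 for independent samples with unequal variances.
With t* = 2.338, the margin is 2.338 × 1.8906 = 4.4202.
x̄₁ − x̄₂ = 145.6 − 114.8 = 30.8000; the interval is 30.8000 ± 4.4202 = (26.38, 35.22).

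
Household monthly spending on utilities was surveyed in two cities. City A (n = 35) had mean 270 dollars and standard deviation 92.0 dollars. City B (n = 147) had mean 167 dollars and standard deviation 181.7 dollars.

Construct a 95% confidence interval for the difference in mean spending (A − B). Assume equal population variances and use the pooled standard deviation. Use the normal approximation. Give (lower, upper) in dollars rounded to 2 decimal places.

s_p = √[((n₁−1)s₁² + (n₂−1)s₂²)/(n₁+n₂−2)] = √[(34·92.0² + 146·181.7²)/180] = 168.4562.
SE = 168.4562·√(1/35 + 1/147) = 31.6833.
With z* = 1.960, margin = 1.960 × 31.6833 = 62.0993.
x̄₁ − x̄₂ = 270 − 167 = 103.0000; interval 103.0000 ± 62.0993 = (40.90, 165.10).

(40.90, 165.10)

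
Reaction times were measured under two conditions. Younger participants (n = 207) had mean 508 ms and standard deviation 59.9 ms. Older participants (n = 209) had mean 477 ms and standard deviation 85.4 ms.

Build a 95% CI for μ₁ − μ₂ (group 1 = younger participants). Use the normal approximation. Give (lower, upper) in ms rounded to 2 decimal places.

(16.84, 45.16)

SE₁ = s₁/√n₁ = 59.9/√207 = 4.1633; SE₂ = 85.4/√209 = 5.9072.
Independent samples, unequal variances: SE_diff = √(SE₁² + SE₂²) = √(17.33306689 + 34.89501184) = 7.2269.
z* = 1.960, so margin of error = 1.960 × 7.2269 = 14.1647.
Difference in means = 508 − 477 = 31.0000.
31.0000 ± 14.1647 → (16.84, 45.16).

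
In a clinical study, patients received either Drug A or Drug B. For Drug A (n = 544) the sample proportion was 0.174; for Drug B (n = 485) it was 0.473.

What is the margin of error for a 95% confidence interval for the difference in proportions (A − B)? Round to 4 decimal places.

Each SE is √(p̂(1−p̂)/n): √(0.1740·0.8260/544) = 0.01625 and √(0.4730·0.5270/485) = 0.02267.
SE(p̂₁ − p̂₂) = √(SE₁² + SE₂²) = √(0.0002640625 + 0.0005139289) = 0.02789, since the two samples are independent.
At 95% confidence z* = 1.960; margin = 1.960 × 0.02789 = 0.05466.

0.0547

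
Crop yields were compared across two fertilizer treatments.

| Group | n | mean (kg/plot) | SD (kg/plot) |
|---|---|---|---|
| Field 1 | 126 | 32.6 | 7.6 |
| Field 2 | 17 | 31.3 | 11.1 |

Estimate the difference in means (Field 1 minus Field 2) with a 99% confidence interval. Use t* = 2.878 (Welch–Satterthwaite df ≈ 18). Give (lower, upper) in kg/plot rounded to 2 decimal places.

(-6.69, 9.29)

Per-group SEs: s₁/√n₁ = 7.6/√126 = 0.6771, s₂/√n₂ = 11.1/√17 = 2.6921.
Unpooled SE of the difference: √(0.45846441 + 7.24740241) = 2.7759.
Margin of error = t* · SE = 2.878 × 2.7759 = 7.9890.
x̄₁ − x̄₂ = 32.6 − 31.3 = 1.3000.
CI: 1.3000 ± 7.9890 = (-6.69, 9.29).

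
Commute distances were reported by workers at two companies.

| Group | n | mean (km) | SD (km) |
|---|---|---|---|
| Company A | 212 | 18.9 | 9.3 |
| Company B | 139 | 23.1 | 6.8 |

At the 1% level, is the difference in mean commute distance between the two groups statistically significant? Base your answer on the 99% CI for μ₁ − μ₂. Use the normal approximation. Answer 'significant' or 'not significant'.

SE₁ = s₁/√n₁ = 9.3/√212 = 0.6387; SE₂ = 6.8/√139 = 0.5768.
Independent samples, unequal variances: SE_diff = √(SE₁² + SE₂²) = √(0.40793769 + 0.33269824) = 0.8606.
z* = 2.576, so margin of error = 2.576 × 0.8606 = 2.2169.
Difference in means = 18.9 − 23.1 = -4.2000.
-4.2000 ± 2.2169 → (-6.4169, -1.9831).
The interval (-6.4169, -1.9831) does not contain 0, so the difference is significant.

significant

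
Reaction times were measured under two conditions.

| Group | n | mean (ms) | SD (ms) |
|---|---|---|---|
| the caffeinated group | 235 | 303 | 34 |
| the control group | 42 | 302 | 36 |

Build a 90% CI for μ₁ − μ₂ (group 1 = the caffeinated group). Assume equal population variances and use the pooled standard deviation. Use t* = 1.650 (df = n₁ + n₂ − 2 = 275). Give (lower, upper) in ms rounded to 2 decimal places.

(-8.48, 10.48)

Pooled variance s_p² = [234·34² + 41·36²] / (235+42−2) = 1176.8727, so s_p = 34.3056.
SE_diff = s_p·√(1/n₁ + 1/n₂) = 34.3056·√(1/235 + 1/42) = 5.7471.
t* = 1.650; margin = 1.650 × 5.7471 = 9.4827.
Difference = 303 − 302 = 1.0000.
1.0000 ± 9.4827 → (-8.48, 10.48).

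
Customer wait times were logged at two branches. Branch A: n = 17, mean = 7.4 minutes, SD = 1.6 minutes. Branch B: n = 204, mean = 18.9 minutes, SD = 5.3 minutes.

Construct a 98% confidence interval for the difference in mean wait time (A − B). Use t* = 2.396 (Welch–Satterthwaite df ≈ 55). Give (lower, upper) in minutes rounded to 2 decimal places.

SE₁ = s₁/√n₁ = 1.6/√17 = 0.3881; SE₂ = 5.3/√204 = 0.3711.
Independent samples, unequal variances: SE_diff = √(SE₁² + SE₂²) = √(0.15062161 + 0.13771521) = 0.5370.
t* = 2.396, so margin of error = 2.396 × 0.5370 = 1.2867.
Difference in means = 7.4 − 18.9 = -11.5000.
-11.5000 ± 1.2867 → (-12.79, -10.21).

(-12.79, -10.21)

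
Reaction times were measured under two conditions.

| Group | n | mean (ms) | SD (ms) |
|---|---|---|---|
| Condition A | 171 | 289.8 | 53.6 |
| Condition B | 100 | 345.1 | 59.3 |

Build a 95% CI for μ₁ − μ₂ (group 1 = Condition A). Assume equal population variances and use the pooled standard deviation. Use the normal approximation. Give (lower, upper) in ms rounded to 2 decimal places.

Pooled variance s_p² = [170·53.6² + 99·59.3²] / (171+100−2) = 3109.7982, so s_p = 55.7656.
SE_diff = s_p·√(1/n₁ + 1/n₂) = 55.7656·√(1/171 + 1/100) = 7.0203.
z* = 1.960; margin = 1.960 × 7.0203 = 13.7598.
Difference = 289.8 − 345.1 = -55.3000.
-55.3000 ± 13.7598 → (-69.06, -41.54).

(-69.06, -41.54)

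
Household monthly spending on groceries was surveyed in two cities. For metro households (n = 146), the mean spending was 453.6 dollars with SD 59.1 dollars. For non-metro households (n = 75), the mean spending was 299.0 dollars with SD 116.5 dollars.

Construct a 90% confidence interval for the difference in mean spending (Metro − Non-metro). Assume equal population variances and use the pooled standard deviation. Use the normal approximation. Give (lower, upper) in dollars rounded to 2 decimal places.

(135.19, 174.01)

s_p = √[((n₁−1)s₁² + (n₂−1)s₂²)/(n₁+n₂−2)] = √[(145·59.1² + 74·116.5²)/219] = 83.0581.
SE = 83.0581·√(1/146 + 1/75) = 11.7997.
With z* = 1.645, margin = 1.645 × 11.7997 = 19.4105.
x̄₁ − x̄₂ = 453.6 − 299.0 = 154.6000; interval 154.6000 ± 19.4105 = (135.19, 174.01).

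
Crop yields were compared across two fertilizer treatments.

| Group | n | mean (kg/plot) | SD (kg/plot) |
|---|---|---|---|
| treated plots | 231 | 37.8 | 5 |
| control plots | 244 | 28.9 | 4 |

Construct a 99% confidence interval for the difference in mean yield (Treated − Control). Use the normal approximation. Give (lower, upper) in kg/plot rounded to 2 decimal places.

Per-group SEs: s₁/√n₁ = 5/√231 = 0.3290, s₂/√n₂ = 4/√244 = 0.2561.
Unpooled SE of the difference: √(0.108241 + 0.06558721) = 0.4169.
Margin of error = z* · SE = 2.576 × 0.4169 = 1.0739.
x̄₁ − x̄₂ = 37.8 − 28.9 = 8.9000.
CI: 8.9000 ± 1.0739 = (7.83, 9.97).

(7.83, 9.97)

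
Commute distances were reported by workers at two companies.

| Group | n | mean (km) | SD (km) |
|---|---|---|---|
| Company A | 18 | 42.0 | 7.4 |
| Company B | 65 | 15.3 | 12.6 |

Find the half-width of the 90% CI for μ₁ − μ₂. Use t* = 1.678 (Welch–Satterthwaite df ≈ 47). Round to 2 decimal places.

Per-group SEs: s₁/√n₁ = 7.4/√18 = 1.7442, s₂/√n₂ = 12.6/√65 = 1.5628.
Unpooled SE of the difference: √(3.04223364 + 2.44234384) = 2.3419.
Margin of error = t* · SE = 1.678 × 2.3419 = 3.9297.

3.93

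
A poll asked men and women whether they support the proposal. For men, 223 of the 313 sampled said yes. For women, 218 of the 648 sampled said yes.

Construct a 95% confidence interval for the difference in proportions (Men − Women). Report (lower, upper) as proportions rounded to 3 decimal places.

First, p̂₁ = 223/313 = 0.7125; p̂₂ = 218/648 = 0.3364.
The two standard errors are √(0.7125×0.2875/313) = 0.02558 and √(0.3364×0.6636/648) = 0.01856.
Because the samples are independent, SE_diff = √(0.02558² + 0.01856²) = 0.03160.
Using z* = 1.960 for 95%, ME = 1.960 × 0.03160 = 0.06194.
p̂₁ − p̂₂ = 0.3761; interval 0.3761 ± 0.06194 gives (0.314, 0.438).

(0.314, 0.438)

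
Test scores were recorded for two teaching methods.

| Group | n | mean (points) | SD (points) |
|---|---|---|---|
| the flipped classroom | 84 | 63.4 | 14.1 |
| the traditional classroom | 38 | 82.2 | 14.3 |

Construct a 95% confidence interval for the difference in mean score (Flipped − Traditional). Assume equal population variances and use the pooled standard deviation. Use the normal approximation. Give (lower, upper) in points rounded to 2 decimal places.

s_p = √[((n₁−1)s₁² + (n₂−1)s₂²)/(n₁+n₂−2)] = √[(83·14.1² + 37·14.3²)/120] = 14.1620.
SE = 14.1620·√(1/84 + 1/38) = 2.7687.
With z* = 1.960, margin = 1.960 × 2.7687 = 5.4267.
x̄₁ − x̄₂ = 63.4 − 82.2 = -18.8000; interval -18.8000 ± 5.4267 = (-24.23, -13.37).

(-24.23, -13.37)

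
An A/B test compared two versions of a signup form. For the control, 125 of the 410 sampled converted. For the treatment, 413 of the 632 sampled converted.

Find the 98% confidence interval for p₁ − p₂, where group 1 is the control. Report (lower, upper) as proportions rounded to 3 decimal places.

First, p̂₁ = 125/410 = 0.3049; p̂₂ = 413/632 = 0.6535.
The two standard errors are √(0.3049×0.6951/410) = 0.02274 and √(0.6535×0.3465/632) = 0.01893.
Because the samples are independent, SE_diff = √(0.02274² + 0.01893²) = 0.02959.
Using z* = 2.326 for 98%, ME = 2.326 × 0.02959 = 0.06883.
p̂₁ − p̂₂ = -0.3486; interval -0.3486 ± 0.06883 gives (-0.417, -0.280).

(-0.417, -0.280)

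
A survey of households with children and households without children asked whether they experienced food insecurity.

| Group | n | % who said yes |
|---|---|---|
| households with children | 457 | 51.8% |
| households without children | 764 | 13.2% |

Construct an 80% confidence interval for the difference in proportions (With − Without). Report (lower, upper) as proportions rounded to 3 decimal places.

SE₁ = √(p̂₁(1−p̂₁)/n₁) = √(0.5180·0.4820/457) = 0.02337; SE₂ = √(0.1320·0.8680/764) = 0.01225.
Independent samples: SE of the difference = √(SE₁² + SE₂²) = √(0.0005461569 + 0.0001500625) = 0.02639.
z* for 80% confidence is 1.282, so the margin of error is 1.282 × 0.02639 = 0.03383.
Point estimate p̂₁ − p̂₂ = 0.5180 − 0.1320 = 0.3860.
0.3860 ± 0.03383 → (0.352, 0.420).

(0.352, 0.420)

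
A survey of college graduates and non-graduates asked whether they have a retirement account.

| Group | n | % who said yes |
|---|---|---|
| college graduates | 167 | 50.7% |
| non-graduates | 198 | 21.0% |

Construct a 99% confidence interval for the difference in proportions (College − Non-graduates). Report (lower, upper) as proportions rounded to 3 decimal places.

Each SE is √(p̂(1−p̂)/n): √(0.5070·0.4930/167) = 0.03869 and √(0.2100·0.7900/198) = 0.02895.
SE(p̂₁ − p̂₂) = √(SE₁² + SE₂²) = √(0.0014969161 + 0.0008381025) = 0.04832, since the two samples are independent.
At 99% confidence z* = 2.576; margin = 2.576 × 0.04832 = 0.12447.
The difference is 0.5070 − 0.2100 = 0.2970, so the interval is 0.2970 ± 0.12447 = (0.173, 0.421).

(0.173, 0.421)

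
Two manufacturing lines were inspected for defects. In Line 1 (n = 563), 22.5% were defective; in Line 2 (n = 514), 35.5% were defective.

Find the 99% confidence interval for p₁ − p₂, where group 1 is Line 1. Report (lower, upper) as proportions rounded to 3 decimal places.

(-0.201, -0.059)

SE₁ = √(p̂₁(1−p̂₁)/n₁) = √(0.2250·0.7750/563) = 0.01760; SE₂ = √(0.3550·0.6450/514) = 0.02111.
Independent samples: SE of the difference = √(SE₁² + SE₂²) = √(0.00030976 + 0.0004456321) = 0.02748.
z* for 99% confidence is 2.576, so the margin of error is 2.576 × 0.02748 = 0.07079.
Point estimate p̂₁ − p̂₂ = 0.2250 − 0.3550 = -0.1300.
-0.1300 ± 0.07079 → (-0.201, -0.059).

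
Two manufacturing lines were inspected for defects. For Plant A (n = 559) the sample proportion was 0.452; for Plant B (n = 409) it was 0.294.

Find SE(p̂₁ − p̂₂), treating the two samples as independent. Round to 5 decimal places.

0.03083

SE₁ = √(p̂₁(1−p̂₁)/n₁) = √(0.4520·0.5480/559) = 0.02105; SE₂ = √(0.2940·0.7060/409) = 0.02253.
Independent samples: SE of the difference = √(SE₁² + SE₂²) = √(0.0004431025 + 0.0005076009) = 0.03083.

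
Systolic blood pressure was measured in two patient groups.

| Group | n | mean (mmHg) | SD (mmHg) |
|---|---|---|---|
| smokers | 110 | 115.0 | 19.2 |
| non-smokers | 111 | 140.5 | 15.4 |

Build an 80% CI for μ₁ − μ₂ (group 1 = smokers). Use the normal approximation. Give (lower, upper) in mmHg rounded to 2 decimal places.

SE₁ = s₁/√n₁ = 19.2/√110 = 1.8306; SE₂ = 15.4/√111 = 1.4617.
Independent samples, unequal variances: SE_diff = √(SE₁² + SE₂²) = √(3.35109636 + 2.13656689) = 2.3426.
z* = 1.282, so margin of error = 1.282 × 2.3426 = 3.0032.
Difference in means = 115.0 − 140.5 = -25.5000.
-25.5000 ± 3.0032 → (-28.50, -22.50).

(-28.50, -22.50)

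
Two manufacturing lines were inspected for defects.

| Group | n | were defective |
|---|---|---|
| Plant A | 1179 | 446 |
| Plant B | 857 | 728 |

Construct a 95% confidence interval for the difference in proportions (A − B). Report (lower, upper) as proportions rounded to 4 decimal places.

First, p̂₁ = 446/1179 = 0.3783; p̂₂ = 728/857 = 0.8495.
The two standard errors are √(0.3783×0.6217/1179) = 0.01412 and √(0.8495×0.1505/857) = 0.01221.
Because the samples are independent, SE_diff = √(0.01412² + 0.01221²) = 0.01867.
Using z* = 1.960 for 95%, ME = 1.960 × 0.01867 = 0.03659.
p̂₁ − p̂₂ = -0.4712; interval -0.4712 ± 0.03659 gives (-0.5078, -0.4346).

(-0.5078, -0.4346)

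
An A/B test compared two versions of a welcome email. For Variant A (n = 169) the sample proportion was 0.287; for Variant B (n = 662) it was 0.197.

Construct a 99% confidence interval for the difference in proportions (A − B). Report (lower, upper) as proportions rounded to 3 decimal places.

(-0.008, 0.188)

Each SE is √(p̂(1−p̂)/n): √(0.2870·0.7130/169) = 0.03480 and √(0.1970·0.8030/662) = 0.01546.
SE(p̂₁ − p̂₂) = √(SE₁² + SE₂²) = √(0.00121104 + 0.0002390116) = 0.03808, since the two samples are independent.
At 99% confidence z* = 2.576; margin = 2.576 × 0.03808 = 0.09809.
The difference is 0.2870 − 0.1970 = 0.0900, so the interval is 0.0900 ± 0.09809 = (-0.008, 0.188).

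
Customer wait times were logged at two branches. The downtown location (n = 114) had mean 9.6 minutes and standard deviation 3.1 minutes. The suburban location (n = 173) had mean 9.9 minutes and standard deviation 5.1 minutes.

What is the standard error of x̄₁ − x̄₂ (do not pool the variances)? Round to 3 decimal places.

0.484

SE₁ = s₁/√n₁ = 3.1/√114 = 0.2903; SE₂ = 5.1/√173 = 0.3877.
Independent samples, unequal variances: SE_diff = √(SE₁² + SE₂²) = √(0.08427409 + 0.15031129) = 0.4843.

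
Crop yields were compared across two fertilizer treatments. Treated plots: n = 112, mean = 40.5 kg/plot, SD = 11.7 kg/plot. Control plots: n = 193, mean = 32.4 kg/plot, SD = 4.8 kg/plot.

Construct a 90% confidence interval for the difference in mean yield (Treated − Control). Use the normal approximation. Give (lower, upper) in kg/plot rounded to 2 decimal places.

Per-group SEs: s₁/√n₁ = 11.7/√112 = 1.1055, s₂/√n₂ = 4.8/√193 = 0.3455.
Unpooled SE of the difference: √(1.22213025 + 0.11937025) = 1.1582.
Margin of error = z* · SE = 1.645 × 1.1582 = 1.9052.
x̄₁ − x̄₂ = 40.5 − 32.4 = 8.1000.
CI: 8.1000 ± 1.9052 = (6.19, 10.01).

(6.19, 10.01)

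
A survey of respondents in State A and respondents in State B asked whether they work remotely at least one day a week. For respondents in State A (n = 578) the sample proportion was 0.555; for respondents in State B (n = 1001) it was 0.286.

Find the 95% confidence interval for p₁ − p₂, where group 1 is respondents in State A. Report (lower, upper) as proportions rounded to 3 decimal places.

The two standard errors are √(0.5550×0.4450/578) = 0.02067 and √(0.2860×0.7140/1001) = 0.01428.
Because the samples are independent, SE_diff = √(0.02067² + 0.01428²) = 0.02512.
Using z* = 1.960 for 95%, ME = 1.960 × 0.02512 = 0.04924.
p̂₁ − p̂₂ = 0.2690; interval 0.2690 ± 0.04924 gives (0.220, 0.318).

(0.220, 0.318)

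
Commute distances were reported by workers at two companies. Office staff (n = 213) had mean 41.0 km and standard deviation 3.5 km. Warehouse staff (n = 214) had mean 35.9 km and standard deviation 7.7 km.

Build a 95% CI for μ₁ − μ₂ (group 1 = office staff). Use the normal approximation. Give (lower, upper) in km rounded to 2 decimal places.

SE₁ = s₁/√n₁ = 3.5/√213 = 0.2398; SE₂ = 7.7/√214 = 0.5264.
Independent samples, unequal variances: SE_diff = √(SE₁² + SE₂²) = √(0.05750404 + 0.27709696) = 0.5784.
z* = 1.960, so margin of error = 1.960 × 0.5784 = 1.1337.
Difference in means = 41.0 − 35.9 = 5.1000.
5.1000 ± 1.1337 → (3.97, 6.23).

(3.97, 6.23)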